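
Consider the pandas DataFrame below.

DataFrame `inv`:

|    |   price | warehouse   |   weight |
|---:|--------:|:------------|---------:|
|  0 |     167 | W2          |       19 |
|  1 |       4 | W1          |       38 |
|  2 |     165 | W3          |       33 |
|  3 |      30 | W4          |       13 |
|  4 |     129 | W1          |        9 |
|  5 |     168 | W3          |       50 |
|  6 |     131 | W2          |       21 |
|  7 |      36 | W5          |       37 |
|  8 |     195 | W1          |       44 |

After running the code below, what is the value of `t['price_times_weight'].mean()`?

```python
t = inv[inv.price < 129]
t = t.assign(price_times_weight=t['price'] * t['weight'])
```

filter rows where price < 129:
   price warehouse  weight
1      4        W1      38
3     30        W4      13
7     36        W5      37
add column price_times_weight = t['price'] * t['weight']:
   price warehouse  weight  price_times_weight
1      4        W1      38                 152
3     30        W4      13                 390
7     36        W5      37                1332
Taking the mean of column 'price_times_weight' gives 624.666666667.

624.666666667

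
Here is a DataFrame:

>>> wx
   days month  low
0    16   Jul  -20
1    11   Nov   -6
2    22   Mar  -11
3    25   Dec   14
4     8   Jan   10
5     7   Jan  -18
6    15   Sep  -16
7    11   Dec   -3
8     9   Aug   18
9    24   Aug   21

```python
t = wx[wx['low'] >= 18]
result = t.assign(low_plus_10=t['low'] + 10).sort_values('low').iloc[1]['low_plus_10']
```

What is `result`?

filter rows where low >= 18:
   days month  low
8     9   Aug   18
9    24   Aug   21
add column low_plus_10 = t['low'] + 10:
   days month  low  low_plus_10
8     9   Aug   18           28
9    24   Aug   21           31
sort by low:
   days month  low  low_plus_10
8     9   Aug   18           28
9    24   Aug   21           31
So iloc[1]['low_plus_10'] = 31.

31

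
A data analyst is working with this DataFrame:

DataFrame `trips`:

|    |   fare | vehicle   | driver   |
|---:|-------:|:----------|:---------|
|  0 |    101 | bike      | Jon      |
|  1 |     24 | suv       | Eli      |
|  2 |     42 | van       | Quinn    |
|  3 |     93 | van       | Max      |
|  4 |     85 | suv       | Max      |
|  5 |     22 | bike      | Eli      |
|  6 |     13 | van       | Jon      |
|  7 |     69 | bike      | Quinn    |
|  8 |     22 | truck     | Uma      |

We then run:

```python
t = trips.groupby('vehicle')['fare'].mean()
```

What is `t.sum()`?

group by vehicle, mean of fare:
vehicle
bike     64.000000
suv      54.500000
truck    22.000000
van      49.333333
Name: fare, dtype: float64
So sum() = 189.833333333.

189.833333333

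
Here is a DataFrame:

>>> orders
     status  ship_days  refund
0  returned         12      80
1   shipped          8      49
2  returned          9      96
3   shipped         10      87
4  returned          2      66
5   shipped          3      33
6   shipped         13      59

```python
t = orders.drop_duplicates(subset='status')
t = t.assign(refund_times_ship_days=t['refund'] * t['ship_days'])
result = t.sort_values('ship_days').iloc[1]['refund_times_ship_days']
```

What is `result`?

960

drop duplicate status (keep=first):
     status  ship_days  refund
0  returned         12      80
1   shipped          8      49
add column refund_times_ship_days = t['refund'] * t['ship_days']:
     status  ship_days  refund  refund_times_ship_days
0  returned         12      80                     960
1   shipped          8      49                     392
sort by ship_days:
     status  ship_days  refund  refund_times_ship_days
1   shipped          8      49                     392
0  returned         12      80                     960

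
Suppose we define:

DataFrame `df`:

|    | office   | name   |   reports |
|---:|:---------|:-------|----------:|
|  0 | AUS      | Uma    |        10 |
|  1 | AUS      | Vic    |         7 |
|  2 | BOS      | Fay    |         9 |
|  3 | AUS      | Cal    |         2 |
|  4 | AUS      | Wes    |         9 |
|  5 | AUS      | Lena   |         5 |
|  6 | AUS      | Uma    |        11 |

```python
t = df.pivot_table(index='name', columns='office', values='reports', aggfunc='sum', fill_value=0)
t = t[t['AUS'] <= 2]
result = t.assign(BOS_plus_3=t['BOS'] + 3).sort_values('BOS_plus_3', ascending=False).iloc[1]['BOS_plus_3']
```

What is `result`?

pivot: rows=name, cols=office, sum(reports):
office  AUS  BOS
name            
Cal       2    0
Fay       0    9
Lena      5    0
Uma      21    0
Vic       7    0
Wes       9    0
filter rows where AUS <= 2:
office  AUS  BOS
name            
Cal       2    0
Fay       0    9
add column BOS_plus_3 = t['BOS'] + 3:
office  AUS  BOS  BOS_plus_3
name                        
Cal       2    0           3
Fay       0    9          12
sort by BOS_plus_3 descending:
office  AUS  BOS  BOS_plus_3
name                        
Fay       0    9          12
Cal       2    0           3
So iloc[1]['BOS_plus_3'] = 3.

3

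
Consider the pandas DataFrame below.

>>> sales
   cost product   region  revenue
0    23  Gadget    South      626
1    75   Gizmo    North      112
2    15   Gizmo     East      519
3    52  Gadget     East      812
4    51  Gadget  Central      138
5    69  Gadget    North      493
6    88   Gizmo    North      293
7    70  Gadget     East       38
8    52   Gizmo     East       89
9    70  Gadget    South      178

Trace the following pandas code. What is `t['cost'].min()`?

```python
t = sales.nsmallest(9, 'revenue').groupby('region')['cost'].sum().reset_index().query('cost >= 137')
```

take 9 rows with smallest revenue:
   cost product   region  revenue
7    70  Gadget     East       38
8    52   Gizmo     East       89
1    75   Gizmo    North      112
4    51  Gadget  Central      138
9    70  Gadget    South      178
6    88   Gizmo    North      293
5    69  Gadget    North      493
2    15   Gizmo     East      519
0    23  Gadget    South      626
group by region, sum of cost:
region
Central     51
East       137
North      232
South       93
Name: cost, dtype: int64
reset_index():
    region  cost
0  Central    51
1     East   137
2    North   232
3    South    93
filter rows where cost >= 137:
  region  cost
1   East   137
2  North   232
min of column 'cost' → 137

137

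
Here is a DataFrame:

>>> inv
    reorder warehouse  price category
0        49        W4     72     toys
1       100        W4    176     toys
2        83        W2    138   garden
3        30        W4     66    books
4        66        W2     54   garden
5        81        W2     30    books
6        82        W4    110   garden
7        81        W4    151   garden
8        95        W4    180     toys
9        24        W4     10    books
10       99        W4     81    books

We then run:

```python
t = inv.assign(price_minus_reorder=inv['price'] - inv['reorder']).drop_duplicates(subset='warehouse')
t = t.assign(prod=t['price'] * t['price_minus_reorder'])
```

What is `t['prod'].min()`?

add column price_minus_reorder = inv['price'] - inv['reorder']:
    reorder warehouse  price category  price_minus_reorder
0        49        W4     72     toys                   23
1       100        W4    176     toys                   76
2        83        W2    138   garden                   55
3        30        W4     66    books                   36
4        66        W2     54   garden                  -12
5        81        W2     30    books                  -51
6        82        W4    110   garden                   28
7        81        W4    151   garden                   70
8        95        W4    180     toys                   85
9        24        W4     10    books                  -14
10       99        W4     81    books                  -18
drop duplicate warehouse (keep=first):
   reorder warehouse  price category  price_minus_reorder
0       49        W4     72     toys                   23
2       83        W2    138   garden                   55
add column prod = t['price'] * t['price_minus_reorder']:
   reorder warehouse  price category  price_minus_reorder  prod
0       49        W4     72     toys                   23  1656
2       83        W2    138   garden                   55  7590

1656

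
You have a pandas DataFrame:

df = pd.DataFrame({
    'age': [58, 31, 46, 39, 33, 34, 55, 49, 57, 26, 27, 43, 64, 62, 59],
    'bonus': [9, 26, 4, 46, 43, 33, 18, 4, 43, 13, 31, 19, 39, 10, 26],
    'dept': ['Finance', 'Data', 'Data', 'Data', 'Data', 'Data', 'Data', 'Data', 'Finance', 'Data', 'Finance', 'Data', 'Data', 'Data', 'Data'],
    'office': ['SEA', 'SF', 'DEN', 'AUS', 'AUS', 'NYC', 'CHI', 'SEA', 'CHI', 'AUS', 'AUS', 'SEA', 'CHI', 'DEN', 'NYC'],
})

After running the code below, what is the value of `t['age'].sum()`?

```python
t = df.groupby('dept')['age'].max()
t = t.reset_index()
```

122

group by dept, max of age:
dept
Data       64
Finance    58
Name: age, dtype: int64
reset_index():
      dept  age
0     Data   64
1  Finance   58
Reading off the sum of column 'age', we get 122.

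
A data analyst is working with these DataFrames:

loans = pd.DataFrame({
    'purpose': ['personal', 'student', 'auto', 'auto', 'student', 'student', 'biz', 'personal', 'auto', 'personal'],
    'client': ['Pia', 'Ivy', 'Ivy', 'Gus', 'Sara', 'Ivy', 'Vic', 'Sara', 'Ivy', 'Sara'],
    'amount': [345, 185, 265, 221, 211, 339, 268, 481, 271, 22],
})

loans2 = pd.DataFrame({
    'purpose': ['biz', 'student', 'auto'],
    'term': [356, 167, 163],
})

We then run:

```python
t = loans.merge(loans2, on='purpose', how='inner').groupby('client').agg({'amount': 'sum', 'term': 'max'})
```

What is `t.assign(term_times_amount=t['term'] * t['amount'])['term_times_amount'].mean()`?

merge on 'purpose' (how='inner') → 7 rows:
   purpose client  amount  term
0  student    Ivy     185   167
1     auto    Ivy     265   163
2     auto    Gus     221   163
3  student   Sara     211   167
4  student    Ivy     339   167
5      biz    Vic     268   356
6     auto    Ivy     271   163
group by client: sum(amount), max(term):
        amount  term
client              
Gus        221   163
Ivy       1060   167
Sara       211   167
Vic        268   356
add column term_times_amount = t['term'] * t['amount']:
        amount  term  term_times_amount
client                                 
Gus        221   163              36023
Ivy       1060   167             177020
Sara       211   167              35237
Vic        268   356              95408
So mean() = 85922.0.

85922.0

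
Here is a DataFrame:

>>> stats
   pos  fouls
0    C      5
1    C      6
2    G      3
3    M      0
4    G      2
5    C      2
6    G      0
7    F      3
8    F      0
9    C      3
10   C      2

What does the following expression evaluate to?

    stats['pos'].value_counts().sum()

value_counts of pos:
pos
C    5
G    3
F    2
M    1
Name: count, dtype: int64
Reading off the sum of the resulting series, we get 11.

11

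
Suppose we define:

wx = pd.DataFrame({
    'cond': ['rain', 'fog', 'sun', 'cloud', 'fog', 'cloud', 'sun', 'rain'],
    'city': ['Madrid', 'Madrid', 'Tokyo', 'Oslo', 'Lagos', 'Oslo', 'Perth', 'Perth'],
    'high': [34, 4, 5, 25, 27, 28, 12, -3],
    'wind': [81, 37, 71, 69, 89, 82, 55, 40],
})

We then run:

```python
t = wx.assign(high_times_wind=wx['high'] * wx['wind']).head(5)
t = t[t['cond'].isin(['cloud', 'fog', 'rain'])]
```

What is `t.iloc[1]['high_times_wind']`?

add column high_times_wind = wx['high'] * wx['wind']:
    cond    city  high  wind  high_times_wind
0   rain  Madrid    34    81             2754
1    fog  Madrid     4    37              148
2    sun   Tokyo     5    71              355
3  cloud    Oslo    25    69             1725
4    fog   Lagos    27    89             2403
5  cloud    Oslo    28    82             2296
6    sun   Perth    12    55              660
7   rain   Perth    -3    40             -120
take first 5 rows:
    cond    city  high  wind  high_times_wind
0   rain  Madrid    34    81             2754
1    fog  Madrid     4    37              148
2    sun   Tokyo     5    71              355
3  cloud    Oslo    25    69             1725
4    fog   Lagos    27    89             2403
filter rows where cond in ['cloud', 'fog', 'rain']:
    cond    city  high  wind  high_times_wind
0   rain  Madrid    34    81             2754
1    fog  Madrid     4    37              148
3  cloud    Oslo    25    69             1725
4    fog   Lagos    27    89             2403

148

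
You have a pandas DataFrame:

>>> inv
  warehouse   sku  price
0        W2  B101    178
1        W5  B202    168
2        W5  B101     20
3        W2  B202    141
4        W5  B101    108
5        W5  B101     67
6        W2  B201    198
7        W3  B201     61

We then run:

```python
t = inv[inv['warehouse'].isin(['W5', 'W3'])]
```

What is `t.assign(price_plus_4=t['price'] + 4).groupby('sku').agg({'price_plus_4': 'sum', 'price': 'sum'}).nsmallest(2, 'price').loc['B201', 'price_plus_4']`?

filter rows where warehouse in ['W5', 'W3']:
  warehouse   sku  price
1        W5  B202    168
2        W5  B101     20
4        W5  B101    108
5        W5  B101     67
7        W3  B201     61
add column price_plus_4 = t['price'] + 4:
  warehouse   sku  price  price_plus_4
1        W5  B202    168           172
2        W5  B101     20            24
4        W5  B101    108           112
5        W5  B101     67            71
7        W3  B201     61            65
group by sku: sum(price_plus_4), sum(price):
      price_plus_4  price
sku                      
B101           207    195
B201            65     61
B202           172    168
take 2 rows with smallest price:
      price_plus_4  price
sku                      
B201            65     61
B202           172    168

65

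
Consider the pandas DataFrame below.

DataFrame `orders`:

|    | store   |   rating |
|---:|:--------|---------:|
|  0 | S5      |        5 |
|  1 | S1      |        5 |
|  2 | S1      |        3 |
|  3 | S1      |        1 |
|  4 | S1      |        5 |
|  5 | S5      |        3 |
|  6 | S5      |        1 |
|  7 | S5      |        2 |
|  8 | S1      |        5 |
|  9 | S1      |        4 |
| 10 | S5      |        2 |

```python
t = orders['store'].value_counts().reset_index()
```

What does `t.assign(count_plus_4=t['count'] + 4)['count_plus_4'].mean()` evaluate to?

9.5

value_counts of store:
store
S1    6
S5    5
Name: count, dtype: int64
reset_index():
  store  count
0    S1      6
1    S5      5
add column count_plus_4 = t['count'] + 4:
  store  count  count_plus_4
0    S1      6            10
1    S5      5             9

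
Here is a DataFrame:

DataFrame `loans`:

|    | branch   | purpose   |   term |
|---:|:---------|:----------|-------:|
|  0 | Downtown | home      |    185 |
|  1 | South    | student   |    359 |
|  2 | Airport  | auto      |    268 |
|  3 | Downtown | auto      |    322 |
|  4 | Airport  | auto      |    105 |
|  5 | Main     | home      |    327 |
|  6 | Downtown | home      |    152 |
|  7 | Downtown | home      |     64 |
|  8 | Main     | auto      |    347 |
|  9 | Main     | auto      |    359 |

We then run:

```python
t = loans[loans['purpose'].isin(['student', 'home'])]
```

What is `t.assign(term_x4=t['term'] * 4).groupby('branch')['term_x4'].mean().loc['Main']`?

filter rows where purpose in ['student', 'home']:
     branch  purpose  term
0  Downtown     home   185
1     South  student   359
5      Main     home   327
6  Downtown     home   152
7  Downtown     home    64
add column term_x4 = t['term'] * 4:
     branch  purpose  term  term_x4
0  Downtown     home   185      740
1     South  student   359     1436
5      Main     home   327     1308
6  Downtown     home   152      608
7  Downtown     home    64      256
group by branch, mean of term_x4:
branch
Downtown     534.666667
Main        1308.000000
South       1436.000000
Name: term_x4, dtype: float64

1308.0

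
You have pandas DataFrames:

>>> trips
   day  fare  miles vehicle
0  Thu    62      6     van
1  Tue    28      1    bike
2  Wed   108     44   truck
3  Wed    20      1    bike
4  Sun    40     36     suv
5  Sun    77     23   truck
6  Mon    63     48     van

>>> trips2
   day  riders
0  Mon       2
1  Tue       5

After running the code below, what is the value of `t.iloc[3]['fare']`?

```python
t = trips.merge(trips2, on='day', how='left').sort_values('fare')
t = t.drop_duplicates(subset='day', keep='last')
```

merge on 'day' (how='left') → 7 rows:
   day  fare  miles vehicle  riders
0  Thu    62      6     van     NaN
1  Tue    28      1    bike     5.0
2  Wed   108     44   truck     NaN
3  Wed    20      1    bike     NaN
4  Sun    40     36     suv     NaN
5  Sun    77     23   truck     NaN
6  Mon    63     48     van     2.0
sort by fare:
   day  fare  miles vehicle  riders
3  Wed    20      1    bike     NaN
1  Tue    28      1    bike     5.0
4  Sun    40     36     suv     NaN
0  Thu    62      6     van     NaN
6  Mon    63     48     van     2.0
5  Sun    77     23   truck     NaN
2  Wed   108     44   truck     NaN
drop duplicate day (keep=last):
   day  fare  miles vehicle  riders
1  Tue    28      1    bike     5.0
0  Thu    62      6     van     NaN
6  Mon    63     48     van     2.0
5  Sun    77     23   truck     NaN
2  Wed   108     44   truck     NaN
value at position 3, column 'fare' → 77

77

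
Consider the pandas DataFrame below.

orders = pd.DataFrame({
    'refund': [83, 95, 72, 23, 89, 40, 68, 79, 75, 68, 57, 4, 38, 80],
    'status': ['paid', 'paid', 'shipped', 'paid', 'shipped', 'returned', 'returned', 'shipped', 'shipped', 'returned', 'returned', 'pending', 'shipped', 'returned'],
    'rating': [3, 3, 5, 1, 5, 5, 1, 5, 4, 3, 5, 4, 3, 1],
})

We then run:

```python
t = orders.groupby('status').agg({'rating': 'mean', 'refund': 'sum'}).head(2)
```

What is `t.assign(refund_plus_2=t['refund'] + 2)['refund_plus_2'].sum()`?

209

group by status: mean(rating), sum(refund):
            rating  refund
status                    
paid      2.333333     201
pending   4.000000       4
returned  3.000000     313
shipped   4.400000     353
take first 2 rows:
           rating  refund
status                   
paid     2.333333     201
pending  4.000000       4
add column refund_plus_2 = t['refund'] + 2:
           rating  refund  refund_plus_2
status                                  
paid     2.333333     201            203
pending  4.000000       4              6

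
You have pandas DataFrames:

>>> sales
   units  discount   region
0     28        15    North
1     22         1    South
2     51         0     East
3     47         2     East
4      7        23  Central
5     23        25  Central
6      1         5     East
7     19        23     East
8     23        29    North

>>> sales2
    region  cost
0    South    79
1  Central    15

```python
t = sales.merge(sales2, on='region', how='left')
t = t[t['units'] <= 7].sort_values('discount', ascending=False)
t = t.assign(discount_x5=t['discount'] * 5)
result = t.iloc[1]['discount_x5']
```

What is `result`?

25

merge on 'region' (how='left') → 9 rows:
   units  discount   region  cost
0     28        15    North   NaN
1     22         1    South  79.0
2     51         0     East   NaN
3     47         2     East   NaN
4      7        23  Central  15.0
5     23        25  Central  15.0
6      1         5     East   NaN
7     19        23     East   NaN
8     23        29    North   NaN
filter rows where units <= 7:
   units  discount   region  cost
4      7        23  Central  15.0
6      1         5     East   NaN
sort by discount descending:
   units  discount   region  cost
4      7        23  Central  15.0
6      1         5     East   NaN
add column discount_x5 = t['discount'] * 5:
   units  discount   region  cost  discount_x5
4      7        23  Central  15.0          115
6      1         5     East   NaN           25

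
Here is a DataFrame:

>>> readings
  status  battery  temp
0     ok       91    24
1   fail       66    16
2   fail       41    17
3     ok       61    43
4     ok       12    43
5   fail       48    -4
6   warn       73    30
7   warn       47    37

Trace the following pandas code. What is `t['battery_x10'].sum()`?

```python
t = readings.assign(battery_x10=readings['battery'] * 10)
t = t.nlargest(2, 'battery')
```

add column battery_x10 = readings['battery'] * 10:
  status  battery  temp  battery_x10
0     ok       91    24          910
1   fail       66    16          660
2   fail       41    17          410
3     ok       61    43          610
4     ok       12    43          120
5   fail       48    -4          480
6   warn       73    30          730
7   warn       47    37          470
take 2 rows with largest battery:
  status  battery  temp  battery_x10
0     ok       91    24          910
6   warn       73    30          730

1640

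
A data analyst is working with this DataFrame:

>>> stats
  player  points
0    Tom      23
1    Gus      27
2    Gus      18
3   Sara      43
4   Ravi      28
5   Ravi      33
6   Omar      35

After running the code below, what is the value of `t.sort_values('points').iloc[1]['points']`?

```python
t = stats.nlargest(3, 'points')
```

take 3 rows with largest points:
  player  points
3   Sara      43
6   Omar      35
5   Ravi      33
sort by points:
  player  points
5   Ravi      33
6   Omar      35
3   Sara      43

35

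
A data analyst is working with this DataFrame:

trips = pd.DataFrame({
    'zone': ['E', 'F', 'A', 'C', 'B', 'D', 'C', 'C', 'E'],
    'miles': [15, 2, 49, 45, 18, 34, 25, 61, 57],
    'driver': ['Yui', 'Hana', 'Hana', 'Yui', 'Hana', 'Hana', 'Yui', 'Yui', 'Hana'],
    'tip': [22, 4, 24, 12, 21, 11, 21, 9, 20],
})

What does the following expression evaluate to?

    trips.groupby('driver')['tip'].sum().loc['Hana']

80

group by driver, sum of tip:
driver
Hana    80
Yui     64
Name: tip, dtype: int64
So loc['Hana'] = 80.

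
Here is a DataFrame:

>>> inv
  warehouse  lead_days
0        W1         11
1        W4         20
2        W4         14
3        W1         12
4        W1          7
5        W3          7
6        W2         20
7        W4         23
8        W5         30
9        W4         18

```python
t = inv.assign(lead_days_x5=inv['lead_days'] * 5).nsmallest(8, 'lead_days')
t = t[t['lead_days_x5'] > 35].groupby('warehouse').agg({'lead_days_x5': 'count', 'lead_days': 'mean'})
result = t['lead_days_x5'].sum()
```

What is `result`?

add column lead_days_x5 = inv['lead_days'] * 5:
  warehouse  lead_days  lead_days_x5
0        W1         11            55
1        W4         20           100
2        W4         14            70
3        W1         12            60
4        W1          7            35
5        W3          7            35
6        W2         20           100
7        W4         23           115
8        W5         30           150
9        W4         18            90
take 8 rows with smallest lead_days:
  warehouse  lead_days  lead_days_x5
4        W1          7            35
5        W3          7            35
0        W1         11            55
3        W1         12            60
2        W4         14            70
9        W4         18            90
1        W4         20           100
6        W2         20           100
filter rows where lead_days_x5 > 35:
  warehouse  lead_days  lead_days_x5
0        W1         11            55
3        W1         12            60
2        W4         14            70
9        W4         18            90
1        W4         20           100
6        W2         20           100
group by warehouse: count(lead_days_x5), mean(lead_days):
           lead_days_x5  lead_days
warehouse                         
W1                    2  11.500000
W2                    1  20.000000
W4                    3  17.333333

6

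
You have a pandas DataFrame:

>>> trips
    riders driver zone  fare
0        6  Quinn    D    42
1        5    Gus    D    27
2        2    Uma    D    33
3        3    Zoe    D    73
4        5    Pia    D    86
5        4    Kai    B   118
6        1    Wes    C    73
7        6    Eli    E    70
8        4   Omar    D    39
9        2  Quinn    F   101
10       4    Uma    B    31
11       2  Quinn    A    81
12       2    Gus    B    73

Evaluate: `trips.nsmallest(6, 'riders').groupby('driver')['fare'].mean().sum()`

343.0

take 6 rows with smallest riders:
    riders driver zone  fare
6        1    Wes    C    73
2        2    Uma    D    33
9        2  Quinn    F   101
11       2  Quinn    A    81
12       2    Gus    B    73
3        3    Zoe    D    73
group by driver, mean of fare:
driver
Gus      73.0
Quinn    91.0
Uma      33.0
Wes      73.0
Zoe      73.0
Name: fare, dtype: float64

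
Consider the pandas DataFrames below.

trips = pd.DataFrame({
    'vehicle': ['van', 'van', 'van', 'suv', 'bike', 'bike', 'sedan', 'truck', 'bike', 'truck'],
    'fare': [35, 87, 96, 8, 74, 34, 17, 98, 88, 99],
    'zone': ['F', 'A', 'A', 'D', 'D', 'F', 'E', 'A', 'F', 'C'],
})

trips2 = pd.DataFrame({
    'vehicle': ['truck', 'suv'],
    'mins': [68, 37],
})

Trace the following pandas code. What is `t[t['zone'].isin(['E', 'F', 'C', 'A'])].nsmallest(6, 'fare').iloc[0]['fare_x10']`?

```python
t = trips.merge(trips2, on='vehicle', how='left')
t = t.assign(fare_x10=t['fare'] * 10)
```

merge on 'vehicle' (how='left') → 10 rows:
  vehicle  fare zone  mins
0     van    35    F   NaN
1     van    87    A   NaN
2     van    96    A   NaN
3     suv     8    D  37.0
4    bike    74    D   NaN
5    bike    34    F   NaN
6   sedan    17    E   NaN
7   truck    98    A  68.0
8    bike    88    F   NaN
9   truck    99    C  68.0
add column fare_x10 = t['fare'] * 10:
  vehicle  fare zone  mins  fare_x10
0     van    35    F   NaN       350
1     van    87    A   NaN       870
2     van    96    A   NaN       960
3     suv     8    D  37.0        80
4    bike    74    D   NaN       740
5    bike    34    F   NaN       340
6   sedan    17    E   NaN       170
7   truck    98    A  68.0       980
8    bike    88    F   NaN       880
9   truck    99    C  68.0       990
filter rows where zone in ['E', 'F', 'C', 'A']:
  vehicle  fare zone  mins  fare_x10
0     van    35    F   NaN       350
1     van    87    A   NaN       870
2     van    96    A   NaN       960
5    bike    34    F   NaN       340
6   sedan    17    E   NaN       170
7   truck    98    A  68.0       980
8    bike    88    F   NaN       880
9   truck    99    C  68.0       990
take 6 rows with smallest fare:
  vehicle  fare zone  mins  fare_x10
6   sedan    17    E   NaN       170
5    bike    34    F   NaN       340
0     van    35    F   NaN       350
1     van    87    A   NaN       870
8    bike    88    F   NaN       880
2     van    96    A   NaN       960

170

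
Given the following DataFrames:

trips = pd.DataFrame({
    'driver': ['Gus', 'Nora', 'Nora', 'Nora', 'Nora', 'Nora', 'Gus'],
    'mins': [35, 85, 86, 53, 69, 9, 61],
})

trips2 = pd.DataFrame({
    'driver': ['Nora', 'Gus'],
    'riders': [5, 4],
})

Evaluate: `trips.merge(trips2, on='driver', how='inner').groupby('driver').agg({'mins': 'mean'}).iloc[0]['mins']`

merge on 'driver' (how='inner') → 7 rows:
  driver  mins  riders
0    Gus    35       4
1   Nora    85       5
2   Nora    86       5
3   Nora    53       5
4   Nora    69       5
5   Nora     9       5
6    Gus    61       4
group by driver, mean of mins:
        mins
driver      
Gus     48.0
Nora    60.4
value at position 0, column 'mins' → 48.0

48.0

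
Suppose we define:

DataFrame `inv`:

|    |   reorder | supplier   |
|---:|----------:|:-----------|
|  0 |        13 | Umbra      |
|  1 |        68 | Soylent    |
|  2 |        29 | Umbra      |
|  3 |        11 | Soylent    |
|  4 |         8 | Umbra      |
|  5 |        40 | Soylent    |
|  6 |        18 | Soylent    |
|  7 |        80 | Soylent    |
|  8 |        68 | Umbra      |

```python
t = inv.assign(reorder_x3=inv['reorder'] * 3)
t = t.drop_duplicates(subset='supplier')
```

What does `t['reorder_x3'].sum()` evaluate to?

add column reorder_x3 = inv['reorder'] * 3:
   reorder supplier  reorder_x3
0       13    Umbra          39
1       68  Soylent         204
2       29    Umbra          87
3       11  Soylent          33
4        8    Umbra          24
5       40  Soylent         120
6       18  Soylent          54
7       80  Soylent         240
8       68    Umbra         204
drop duplicate supplier (keep=first):
   reorder supplier  reorder_x3
0       13    Umbra          39
1       68  Soylent         204
Taking the sum of column 'reorder_x3' gives 243.

243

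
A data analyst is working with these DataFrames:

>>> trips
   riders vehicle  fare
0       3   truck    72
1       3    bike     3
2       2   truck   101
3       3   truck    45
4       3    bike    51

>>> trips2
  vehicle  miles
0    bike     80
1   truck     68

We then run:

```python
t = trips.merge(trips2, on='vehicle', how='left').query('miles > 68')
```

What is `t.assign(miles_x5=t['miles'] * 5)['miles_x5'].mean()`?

merge on 'vehicle' (how='left') → 5 rows:
   riders vehicle  fare  miles
0       3   truck    72     68
1       3    bike     3     80
2       2   truck   101     68
3       3   truck    45     68
4       3    bike    51     80
filter rows where miles > 68:
   riders vehicle  fare  miles
1       3    bike     3     80
4       3    bike    51     80
add column miles_x5 = t['miles'] * 5:
   riders vehicle  fare  miles  miles_x5
1       3    bike     3     80       400
4       3    bike    51     80       400

400.0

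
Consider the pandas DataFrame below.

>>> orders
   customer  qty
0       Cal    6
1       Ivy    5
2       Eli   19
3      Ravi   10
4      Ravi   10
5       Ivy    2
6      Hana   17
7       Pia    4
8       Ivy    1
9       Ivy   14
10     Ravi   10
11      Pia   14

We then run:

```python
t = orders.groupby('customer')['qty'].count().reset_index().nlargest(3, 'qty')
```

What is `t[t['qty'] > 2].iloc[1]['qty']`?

group by customer, count of qty:
customer
Cal     1
Eli     1
Hana    1
Ivy     4
Pia     2
Ravi    3
Name: qty, dtype: int64
reset_index():
  customer  qty
0      Cal    1
1      Eli    1
2     Hana    1
3      Ivy    4
4      Pia    2
5     Ravi    3
take 3 rows with largest qty:
  customer  qty
3      Ivy    4
5     Ravi    3
4      Pia    2
filter rows where qty > 2:
  customer  qty
3      Ivy    4
5     Ravi    3
The value at position 1, column 'qty' is 3.

3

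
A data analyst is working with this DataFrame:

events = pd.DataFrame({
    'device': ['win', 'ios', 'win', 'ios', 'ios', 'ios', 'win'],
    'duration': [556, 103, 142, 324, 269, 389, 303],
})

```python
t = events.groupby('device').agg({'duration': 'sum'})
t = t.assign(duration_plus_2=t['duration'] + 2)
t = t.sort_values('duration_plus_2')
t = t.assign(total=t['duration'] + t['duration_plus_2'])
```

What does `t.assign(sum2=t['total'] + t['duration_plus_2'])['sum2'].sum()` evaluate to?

6266

group by device, sum of duration:
        duration
device          
ios         1085
win         1001
add column duration_plus_2 = t['duration'] + 2:
        duration  duration_plus_2
device                           
ios         1085             1087
win         1001             1003
sort by duration_plus_2:
        duration  duration_plus_2
device                           
win         1001             1003
ios         1085             1087
add column total = t['duration'] + t['duration_plus_2']:
        duration  duration_plus_2  total
device                                  
win         1001             1003   2004
ios         1085             1087   2172
add column sum2 = t['total'] + t['duration_plus_2']:
        duration  duration_plus_2  total  sum2
device                                        
win         1001             1003   2004  3007
ios         1085             1087   2172  3259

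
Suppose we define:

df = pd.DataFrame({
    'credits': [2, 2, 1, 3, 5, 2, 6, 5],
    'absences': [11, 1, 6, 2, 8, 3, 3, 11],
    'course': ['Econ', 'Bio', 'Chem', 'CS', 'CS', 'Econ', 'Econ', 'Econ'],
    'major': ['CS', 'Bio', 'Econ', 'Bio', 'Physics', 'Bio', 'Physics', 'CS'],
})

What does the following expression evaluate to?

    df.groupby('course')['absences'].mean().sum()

group by course, mean of absences:
course
Bio     1.0
CS      5.0
Chem    6.0
Econ    7.0
Name: absences, dtype: float64
sum of the resulting series → 19.0

19.0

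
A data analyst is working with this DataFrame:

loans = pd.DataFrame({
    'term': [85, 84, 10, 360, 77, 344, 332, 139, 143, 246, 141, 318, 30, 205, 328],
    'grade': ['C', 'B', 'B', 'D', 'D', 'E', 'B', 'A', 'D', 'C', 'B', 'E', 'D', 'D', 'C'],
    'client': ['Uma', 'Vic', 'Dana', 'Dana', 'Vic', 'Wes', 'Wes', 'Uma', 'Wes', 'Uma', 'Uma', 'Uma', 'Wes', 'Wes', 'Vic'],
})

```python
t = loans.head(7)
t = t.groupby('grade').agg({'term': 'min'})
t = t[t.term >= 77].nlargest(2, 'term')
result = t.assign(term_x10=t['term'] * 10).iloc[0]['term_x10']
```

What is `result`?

3440

take first 7 rows:
   term grade client
0    85     C    Uma
1    84     B    Vic
2    10     B   Dana
3   360     D   Dana
4    77     D    Vic
5   344     E    Wes
6   332     B    Wes
group by grade, min of term:
       term
grade      
B        10
C        85
D        77
E       344
filter rows where term >= 77:
       term
grade      
C        85
D        77
E       344
take 2 rows with largest term:
       term
grade      
E       344
C        85
add column term_x10 = t['term'] * 10:
       term  term_x10
grade                
E       344      3440
C        85       850
Taking the value at position 0, column 'term_x10' gives 3440.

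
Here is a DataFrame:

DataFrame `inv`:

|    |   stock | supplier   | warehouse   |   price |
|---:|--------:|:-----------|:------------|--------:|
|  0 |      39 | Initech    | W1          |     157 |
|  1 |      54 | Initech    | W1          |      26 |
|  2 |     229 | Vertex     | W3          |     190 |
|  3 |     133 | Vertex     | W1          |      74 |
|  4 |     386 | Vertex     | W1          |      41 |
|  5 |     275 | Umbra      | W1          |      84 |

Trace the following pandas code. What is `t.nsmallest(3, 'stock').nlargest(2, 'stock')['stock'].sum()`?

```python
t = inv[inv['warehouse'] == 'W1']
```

187

filter rows where warehouse == 'W1':
   stock supplier warehouse  price
0     39  Initech        W1    157
1     54  Initech        W1     26
3    133   Vertex        W1     74
4    386   Vertex        W1     41
5    275    Umbra        W1     84
take 3 rows with smallest stock:
   stock supplier warehouse  price
0     39  Initech        W1    157
1     54  Initech        W1     26
3    133   Vertex        W1     74
take 2 rows with largest stock:
   stock supplier warehouse  price
3    133   Vertex        W1     74
1     54  Initech        W1     26
Reading off the sum of column 'stock', we get 187.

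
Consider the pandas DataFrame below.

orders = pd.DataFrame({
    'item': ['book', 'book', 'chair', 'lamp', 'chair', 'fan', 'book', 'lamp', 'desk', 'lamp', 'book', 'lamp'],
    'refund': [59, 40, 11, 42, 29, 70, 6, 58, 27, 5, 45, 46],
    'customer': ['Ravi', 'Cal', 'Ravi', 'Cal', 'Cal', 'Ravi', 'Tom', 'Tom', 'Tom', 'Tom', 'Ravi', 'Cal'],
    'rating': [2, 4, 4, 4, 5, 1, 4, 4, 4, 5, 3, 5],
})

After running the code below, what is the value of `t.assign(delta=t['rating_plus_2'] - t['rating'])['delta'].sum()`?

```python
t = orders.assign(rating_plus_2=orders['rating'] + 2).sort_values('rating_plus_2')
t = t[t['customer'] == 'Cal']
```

add column rating_plus_2 = orders['rating'] + 2:
     item  refund customer  rating  rating_plus_2
0    book      59     Ravi       2              4
1    book      40      Cal       4              6
2   chair      11     Ravi       4              6
3    lamp      42      Cal       4              6
4   chair      29      Cal       5              7
5     fan      70     Ravi       1              3
6    book       6      Tom       4              6
7    lamp      58      Tom       4              6
8    desk      27      Tom       4              6
9    lamp       5      Tom       5              7
10   book      45     Ravi       3              5
11   lamp      46      Cal       5              7
sort by rating_plus_2:
     item  refund customer  rating  rating_plus_2
5     fan      70     Ravi       1              3
0    book      59     Ravi       2              4
10   book      45     Ravi       3              5
1    book      40      Cal       4              6
2   chair      11     Ravi       4              6
3    lamp      42      Cal       4              6
6    book       6      Tom       4              6
7    lamp      58      Tom       4              6
8    desk      27      Tom       4              6
4   chair      29      Cal       5              7
9    lamp       5      Tom       5              7
11   lamp      46      Cal       5              7
filter rows where customer == 'Cal':
     item  refund customer  rating  rating_plus_2
1    book      40      Cal       4              6
3    lamp      42      Cal       4              6
4   chair      29      Cal       5              7
11   lamp      46      Cal       5              7
add column delta = t['rating_plus_2'] - t['rating']:
     item  refund customer  rating  rating_plus_2  delta
1    book      40      Cal       4              6      2
3    lamp      42      Cal       4              6      2
4   chair      29      Cal       5              7      2
11   lamp      46      Cal       5              7      2
Finally, sum of column 'delta' = 8.

8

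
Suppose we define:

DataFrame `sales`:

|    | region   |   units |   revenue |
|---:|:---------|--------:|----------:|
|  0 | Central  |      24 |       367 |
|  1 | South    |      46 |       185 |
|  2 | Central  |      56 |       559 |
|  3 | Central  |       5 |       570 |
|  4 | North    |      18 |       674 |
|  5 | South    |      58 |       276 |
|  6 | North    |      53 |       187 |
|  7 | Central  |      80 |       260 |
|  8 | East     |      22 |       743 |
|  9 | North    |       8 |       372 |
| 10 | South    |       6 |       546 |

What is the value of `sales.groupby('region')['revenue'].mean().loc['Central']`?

439.0

group by region, mean of revenue:
region
Central    439.000000
East       743.000000
North      411.000000
South      335.666667
Name: revenue, dtype: float64
Hence 439.0.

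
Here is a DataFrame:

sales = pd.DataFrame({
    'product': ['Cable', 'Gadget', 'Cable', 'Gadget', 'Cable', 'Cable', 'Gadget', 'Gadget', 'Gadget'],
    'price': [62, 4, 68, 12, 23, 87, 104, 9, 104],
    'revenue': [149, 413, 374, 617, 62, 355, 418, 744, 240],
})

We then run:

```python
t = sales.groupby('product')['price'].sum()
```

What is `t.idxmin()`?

Gadget

group by product, sum of price:
product
Cable     240
Gadget    233
Name: price, dtype: int64
label with the smallest value → Gadget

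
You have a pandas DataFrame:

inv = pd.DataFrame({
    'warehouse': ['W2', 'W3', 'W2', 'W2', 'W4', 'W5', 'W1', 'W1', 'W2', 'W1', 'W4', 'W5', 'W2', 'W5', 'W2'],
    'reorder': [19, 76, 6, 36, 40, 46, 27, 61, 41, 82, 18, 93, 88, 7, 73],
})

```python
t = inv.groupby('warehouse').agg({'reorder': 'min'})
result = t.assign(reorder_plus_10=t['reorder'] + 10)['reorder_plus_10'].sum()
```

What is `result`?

184

group by warehouse, min of reorder:
           reorder
warehouse         
W1              27
W2               6
W3              76
W4              18
W5               7
add column reorder_plus_10 = t['reorder'] + 10:
           reorder  reorder_plus_10
warehouse                          
W1              27               37
W2               6               16
W3              76               86
W4              18               28
W5               7               17
Then the sum of column 'reorder_plus_10': 184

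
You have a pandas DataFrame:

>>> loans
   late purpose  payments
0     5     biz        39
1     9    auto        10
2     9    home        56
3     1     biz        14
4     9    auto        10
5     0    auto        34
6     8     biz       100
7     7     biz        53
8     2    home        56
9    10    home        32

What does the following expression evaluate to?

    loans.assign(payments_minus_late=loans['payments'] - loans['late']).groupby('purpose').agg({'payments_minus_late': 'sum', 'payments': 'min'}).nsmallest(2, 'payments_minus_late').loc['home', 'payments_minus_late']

123

add column payments_minus_late = loans['payments'] - loans['late']:
   late purpose  payments  payments_minus_late
0     5     biz        39                   34
1     9    auto        10                    1
2     9    home        56                   47
3     1     biz        14                   13
4     9    auto        10                    1
5     0    auto        34                   34
6     8     biz       100                   92
7     7     biz        53                   46
8     2    home        56                   54
9    10    home        32                   22
group by purpose: sum(payments_minus_late), min(payments):
         payments_minus_late  payments
purpose                               
auto                      36        10
biz                      185        14
home                     123        32
take 2 rows with smallest payments_minus_late:
         payments_minus_late  payments
purpose                               
auto                      36        10
home                     123        32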